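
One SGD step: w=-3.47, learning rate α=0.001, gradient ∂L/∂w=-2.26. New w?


w_new = w - α·∇
= -3.47 - 0.001·-2.26
= -3.47 + 0.00226
= -3.46774

-3.46774


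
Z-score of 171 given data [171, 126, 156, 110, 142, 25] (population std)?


μ = 121.6667, σ = 47.4787
z = (171 - 121.6667)/47.4787 = 1.0391

1.0391


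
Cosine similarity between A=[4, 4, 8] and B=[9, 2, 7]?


A·B = 4·9 + 4·2 + 8·7 = 100
‖A‖ = √96 = 9.798, ‖B‖ = √134 = 11.5758
cos = 100/(√96·√134) = 100/√12864 = 0.8817

0.8817


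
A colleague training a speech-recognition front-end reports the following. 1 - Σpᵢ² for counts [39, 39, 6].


Probabilities: [39/84, 39/84, 6/84] ≈ [0.4643, 0.4643, 0.0714]
Σpᵢ² = (1521 + 1521 + 36)/84² = 3078/7056
Gini = 1 - Σpᵢ² = 1 - 3078/7056 = 0.5638

0.5638


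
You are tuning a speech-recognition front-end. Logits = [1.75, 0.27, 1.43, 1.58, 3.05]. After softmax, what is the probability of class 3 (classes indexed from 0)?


Exponentials: e^1.75=5.7546, e^0.27=1.31, e^1.43=4.1787, e^1.58=4.855, e^3.05=21.1153
Sum = 37.2136
Softmax = [0.1546, 0.0352, 0.1123, 0.1305, 0.5674]
p[3] = 4.855/37.2136 = 0.1305

0.1305


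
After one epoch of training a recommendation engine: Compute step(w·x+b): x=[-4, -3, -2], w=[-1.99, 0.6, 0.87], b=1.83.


z = (-4)·(-1.99) + (-3)·(0.6) + (-2)·(0.87) + 1.83
  = 6.25
step(z) = 1 (z≥0)

1


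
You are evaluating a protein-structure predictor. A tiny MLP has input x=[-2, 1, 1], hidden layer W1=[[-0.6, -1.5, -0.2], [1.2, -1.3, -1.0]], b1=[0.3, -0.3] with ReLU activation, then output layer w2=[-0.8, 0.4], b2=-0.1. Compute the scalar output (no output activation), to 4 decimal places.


z1[0] = (-0.6)·(-2) + (-1.5)·(1) + (-0.2)·(1) + 0.3 = -0.2
z1[1] = (1.2)·(-2) + (-1.3)·(1) + (-1.0)·(1) - 0.3 = -5.0
h = ReLU(z1) = [0.0, 0.0]
output = (-0.8)·(0.0) + (0.4)·(0.0) - 0.1 = -0.1

-0.1


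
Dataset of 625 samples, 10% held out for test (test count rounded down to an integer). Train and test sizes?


Test = ⌊625·10/100⌋ = 62
Train = 625 - 62 = 563

Train: 563, Test: 62


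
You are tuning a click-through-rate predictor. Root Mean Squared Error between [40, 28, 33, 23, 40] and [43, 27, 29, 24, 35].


MSE = 52/5 = 10.4
RMSE = √(52/5) = 3.2249

3.2249


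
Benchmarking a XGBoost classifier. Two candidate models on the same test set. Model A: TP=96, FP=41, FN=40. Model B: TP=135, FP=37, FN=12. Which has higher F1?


Model A: P=96/137=0.7007, R=96/136=0.7059, F1=2PR/(P+R)=2TP/(2TP+FP+FN)=192/273=0.7033
Model B: P=135/172=0.7849, R=135/147=0.9184, F1=2PR/(P+R)=2TP/(2TP+FP+FN)=270/319=0.8464
0.7033 < 0.8464 → Model B

Model B


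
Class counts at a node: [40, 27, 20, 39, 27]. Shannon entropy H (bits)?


Probabilities: [40/153, 27/153, 20/153, 39/153, 27/153] ≈ [0.2614, 0.1765, 0.1307, 0.2549, 0.1765]
H = -((40/153)·log₂(40/153) + (27/153)·log₂(27/153) + (20/153)·log₂(20/153) + (39/153)·log₂(39/153) + (27/153)·log₂(27/153))
  = 2.2756 bits

2.2756 bits


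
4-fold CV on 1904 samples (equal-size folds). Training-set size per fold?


Fold size = 1904/4 = 476
Training per fold = 1904 - 476 = 1428

1428


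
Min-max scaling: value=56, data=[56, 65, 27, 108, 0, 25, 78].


min=0, max=108
(56-0)/(108-0) = 56/108 = 0.5185

0.5185


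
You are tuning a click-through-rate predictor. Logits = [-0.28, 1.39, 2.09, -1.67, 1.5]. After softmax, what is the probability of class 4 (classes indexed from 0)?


Exponentials: e^-0.28=0.7558, e^1.39=4.0149, e^2.09=8.0849, e^-1.67=0.1882, e^1.5=4.4817
Sum = 17.5255
Softmax = [0.0431, 0.2291, 0.4613, 0.0107, 0.2557]
p[4] = 4.4817/17.5255 = 0.2557

0.2557


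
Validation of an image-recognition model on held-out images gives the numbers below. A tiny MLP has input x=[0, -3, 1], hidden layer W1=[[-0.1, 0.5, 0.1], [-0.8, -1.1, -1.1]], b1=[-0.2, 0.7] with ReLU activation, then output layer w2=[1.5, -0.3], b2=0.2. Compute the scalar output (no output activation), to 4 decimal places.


z1[0] = (-0.1)·(0) + (0.5)·(-3) + (0.1)·(1) - 0.2 = -1.6
z1[1] = (-0.8)·(0) + (-1.1)·(-3) + (-1.1)·(1) + 0.7 = 2.9
h = ReLU(z1) = [0.0, 2.9]
output = (1.5)·(0.0) + (-0.3)·(2.9) + 0.2 = -0.67

-0.67


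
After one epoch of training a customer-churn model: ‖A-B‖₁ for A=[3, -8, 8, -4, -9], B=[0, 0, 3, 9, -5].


d = |3-0| + |-8-0| + |8-3| + |-4-9| + |-9+ 5|
  = 3 + 8 + 5 + 13 + 4
  = 33

33


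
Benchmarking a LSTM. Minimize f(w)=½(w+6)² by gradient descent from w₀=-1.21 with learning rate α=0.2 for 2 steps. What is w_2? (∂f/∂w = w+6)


step 1: grad = -1.21+6 = 4.79; w = -1.21 - 0.2·(4.79) = -2.168
step 2: grad = -2.168+6 = 3.832; w = -2.168 - 0.2·(3.832) = -2.9344

-2.9344


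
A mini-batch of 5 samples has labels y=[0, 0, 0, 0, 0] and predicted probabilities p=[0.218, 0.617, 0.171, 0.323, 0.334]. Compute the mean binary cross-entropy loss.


L[0] = -ln(1-0.218) = -ln(0.782) = 0.2459
L[1] = -ln(1-0.617) = -ln(0.383) = 0.9597
L[2] = -ln(1-0.171) = -ln(0.829) = 0.1875
L[3] = -ln(1-0.323) = -ln(0.677) = 0.3901
L[4] = -ln(1-0.334) = -ln(0.666) = 0.4065
mean = (0.2459 + 0.9597 + 0.1875 + 0.3901 + 0.4065)/5 = 0.4379

0.4379


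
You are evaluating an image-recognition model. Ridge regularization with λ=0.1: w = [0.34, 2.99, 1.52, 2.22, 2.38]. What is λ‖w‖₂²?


‖w‖₂² = (0.34)² + (2.99)² + (1.52)² + (2.22)² + (2.38)²
     = 0.1156 + 8.9401 + 2.3104 + 4.9284 + 5.6644
     = 21.9589
λ·‖w‖₂² = 0.1·21.9589 = 2.19589

2.19589


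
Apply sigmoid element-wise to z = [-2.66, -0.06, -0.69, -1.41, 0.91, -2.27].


σ(-2.66) = 1/(1+e^2.66) = 0.0654
σ(-0.06) = 1/(1+e^0.06) = 0.485
σ(-0.69) = 1/(1+e^0.69) = 0.334
σ(-1.41) = 1/(1+e^1.41) = 0.1962
σ(0.91) = 1/(1+e^-0.91) = 0.713
σ(-2.27) = 1/(1+e^2.27) = 0.0936
result = [0.0654, 0.485, 0.334, 0.1962, 0.713, 0.0936]

[0.0654, 0.485, 0.334, 0.1962, 0.713, 0.0936]


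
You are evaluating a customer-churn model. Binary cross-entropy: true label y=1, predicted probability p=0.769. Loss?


BCE = -[y·ln(p) + (1-y)·ln(1-p)]
= -1·ln(0.769) - 0
= -ln(0.769) = 0.2627

0.2627


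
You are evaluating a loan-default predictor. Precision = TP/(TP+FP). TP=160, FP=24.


Precision = TP/(TP+FP)
= 160/(160+24)
= 160/184 = 86.96%

86.96%


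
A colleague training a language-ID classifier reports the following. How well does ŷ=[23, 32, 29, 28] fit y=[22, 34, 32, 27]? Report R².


ȳ = 28.75
SS_res = Σ(y-ŷ)² = 15
SS_tot = Σ(y-ȳ)² = 86.75
R² = 1 - SS_res/SS_tot = 1 - 0.1729 = 0.8271

0.8271


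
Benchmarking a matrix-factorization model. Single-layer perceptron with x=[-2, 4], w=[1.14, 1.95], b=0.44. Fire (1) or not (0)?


z = (-2)·(1.14) + (4)·(1.95) + 0.44
  = 5.96
step(z) = 1 (z≥0)

1


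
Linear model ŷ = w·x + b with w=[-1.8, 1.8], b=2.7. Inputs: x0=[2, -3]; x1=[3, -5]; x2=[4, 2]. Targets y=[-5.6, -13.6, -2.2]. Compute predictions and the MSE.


ŷ0 = (-1.8)·(2) + (1.8)·(-3) + 2.7 = -6.3
ŷ1 = (-1.8)·(3) + (1.8)·(-5) + 2.7 = -11.7
ŷ2 = (-1.8)·(4) + (1.8)·(2) + 2.7 = -0.9
errors² = [0.49, 3.61, 1.69]
MSE = 5.7900/3 = 1.93

1.93


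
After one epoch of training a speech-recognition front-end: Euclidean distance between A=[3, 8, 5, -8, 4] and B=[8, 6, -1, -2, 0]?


d = √((3-8)² + (8-6)² + (5+ 1)² + (-8+ 2)² + (4-0)²)
  = √(25 + 4 + 36 + 36 + 16)
  = √117 = 10.8167

10.8167


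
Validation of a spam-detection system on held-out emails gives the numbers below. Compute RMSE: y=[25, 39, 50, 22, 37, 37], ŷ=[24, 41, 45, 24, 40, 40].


MSE = 52/6 = 8.6667
RMSE = √(52/6) = 2.9439

2.9439


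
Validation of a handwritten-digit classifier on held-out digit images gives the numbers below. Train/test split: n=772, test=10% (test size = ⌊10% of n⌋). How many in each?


Test = ⌊772·10/100⌋ = 77
Train = 772 - 77 = 695

Train: 695, Test: 77


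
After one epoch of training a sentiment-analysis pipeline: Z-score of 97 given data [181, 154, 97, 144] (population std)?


μ = 144, σ = 30.3233
z = (97 - 144)/30.3233 = -1.55

-1.55


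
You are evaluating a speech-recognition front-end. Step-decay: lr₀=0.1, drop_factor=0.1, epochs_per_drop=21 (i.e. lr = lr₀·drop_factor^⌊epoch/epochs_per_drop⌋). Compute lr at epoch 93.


n_drops = ⌊93/21⌋ = 4
lr = 0.1·0.1^4 = 0.1·0.0001 = 0.00001

0.00001


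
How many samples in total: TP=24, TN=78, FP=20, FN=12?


Total = TP + TN + FP + FN
= 24 + 78 + 20 + 12
= 134
(Predicted positive: 44, predicted negative: 90)

134


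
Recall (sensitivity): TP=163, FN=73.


Recall = TP/(TP+FN)
= 163/(163+73)
= 163/236 = 69.07%

69.07%


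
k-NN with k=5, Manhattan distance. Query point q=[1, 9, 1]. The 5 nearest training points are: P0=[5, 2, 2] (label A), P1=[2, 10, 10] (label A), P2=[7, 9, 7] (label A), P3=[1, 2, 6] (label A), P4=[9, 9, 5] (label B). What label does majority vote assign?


d(q,P0) = 12  (label A)
d(q,P1) = 11  (label A)
d(q,P2) = 12  (label A)
d(q,P3) = 12  (label A)
d(q,P4) = 12  (label B)
Votes: A=4, B=1
Majority → A

A


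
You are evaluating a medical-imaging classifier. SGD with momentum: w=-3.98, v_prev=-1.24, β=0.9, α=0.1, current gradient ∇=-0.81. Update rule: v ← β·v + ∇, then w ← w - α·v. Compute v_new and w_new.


v_new = 0.9·-1.24 - 0.81 = -1.116 - 0.81 = -1.926
w_new = -3.98 - 0.1·-1.926 = -3.98 + 0.1926 = -3.7874

v_new=-1.926, w_new=-3.7874


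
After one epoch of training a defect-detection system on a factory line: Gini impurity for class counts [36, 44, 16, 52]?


Probabilities: [36/148, 44/148, 16/148, 52/148] ≈ [0.2432, 0.2973, 0.1081, 0.3514]
Σpᵢ² = (1296 + 1936 + 256 + 2704)/148² = 6192/21904
Gini = 1 - Σpᵢ² = 1 - 6192/21904 = 0.7173

0.7173


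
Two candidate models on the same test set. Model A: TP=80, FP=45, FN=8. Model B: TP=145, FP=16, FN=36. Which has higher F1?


Model A: P=80/125=0.64, R=80/88=0.9091, F1=2PR/(P+R)=2TP/(2TP+FP+FN)=160/213=0.7512
Model B: P=145/161=0.9006, R=145/181=0.8011, F1=2PR/(P+R)=2TP/(2TP+FP+FN)=290/342=0.848
0.7512 < 0.848 → Model B

Model B


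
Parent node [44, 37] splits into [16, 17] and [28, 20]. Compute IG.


Parent = [44, 37], H_parent = 0.9946
H_left = 0.9993 (n=33), H_right = 0.9799 (n=48)
H_children = (33/81)·0.9993 + (48/81)·0.9799 = 0.9878
IG = 0.9946 - 0.9878 = 0.0068

0.0068


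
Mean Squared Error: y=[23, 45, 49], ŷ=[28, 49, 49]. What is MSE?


Squared errors: (23-28)²=25, (45-49)²=16, (49-49)²=0
Sum = 41
MSE = 41/3 = 41/3

41/3


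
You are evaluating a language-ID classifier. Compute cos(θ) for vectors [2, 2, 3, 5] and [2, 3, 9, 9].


A·B = 2·2 + 2·3 + 3·9 + 5·9 = 82
‖A‖ = √42 = 6.4807, ‖B‖ = √175 = 13.2288
cos = 82/(√42·√175) = 82/√7350 = 0.9565

0.9565


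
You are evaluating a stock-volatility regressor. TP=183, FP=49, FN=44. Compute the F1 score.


Precision = 183/232 = 0.7888
Recall = 183/227 = 0.8062
F1 = 2·P·R/(P+R) = 2·TP/(2·TP+FP+FN) = 366/(366+49+44) = 366/459 = 0.7974

0.7974


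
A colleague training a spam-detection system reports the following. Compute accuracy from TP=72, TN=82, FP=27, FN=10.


Accuracy = (TP+TN)/(TP+TN+FP+FN)
= (72+82)/(191)
= 154/191 = 80.63%

80.63%


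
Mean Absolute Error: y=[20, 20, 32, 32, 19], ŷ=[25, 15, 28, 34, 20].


Absolute errors: |20-25|=5, |20-15|=5, |32-28|=4, |32-34|=2, |19-20|=1
Sum = 17
MAE = 17/5 = 17/5

17/5


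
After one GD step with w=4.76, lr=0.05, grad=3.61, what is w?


w_new = w - α·∇
= 4.76 - 0.05·3.61
= 4.76 - 0.1805
= 4.5795

4.5795


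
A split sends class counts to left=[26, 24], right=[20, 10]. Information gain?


Parent = [46, 34], H_parent = 0.9837
H_left = 0.9988 (n=50), H_right = 0.9183 (n=30)
H_children = (50/80)·0.9988 + (30/80)·0.9183 = 0.9686
IG = 0.9837 - 0.9686 = 0.0151

0.0151


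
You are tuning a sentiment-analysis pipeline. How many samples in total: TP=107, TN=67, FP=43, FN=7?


Total = TP + TN + FP + FN
= 107 + 67 + 43 + 7
= 224
(Predicted positive: 150, predicted negative: 74)

224


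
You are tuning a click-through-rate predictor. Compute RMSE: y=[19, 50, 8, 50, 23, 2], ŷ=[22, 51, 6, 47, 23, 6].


MSE = 39/6 = 6.5
RMSE = √(39/6) = 2.5495

2.5495


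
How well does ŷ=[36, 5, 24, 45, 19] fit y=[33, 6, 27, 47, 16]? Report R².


ȳ = 25.8
SS_res = Σ(y-ŷ)² = 32
SS_tot = Σ(y-ȳ)² = 990.8
R² = 1 - SS_res/SS_tot = 1 - 0.0323 = 0.9677

0.9677


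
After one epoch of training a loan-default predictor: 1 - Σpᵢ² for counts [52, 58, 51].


Probabilities: [52/161, 58/161, 51/161] ≈ [0.323, 0.3602, 0.3168]
Σpᵢ² = (2704 + 3364 + 2601)/161² = 8669/25921
Gini = 1 - Σpᵢ² = 1 - 8669/25921 = 0.6656

0.6656


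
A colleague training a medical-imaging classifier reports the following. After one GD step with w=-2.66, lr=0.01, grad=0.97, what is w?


w_new = w - α·∇
= -2.66 - 0.01·0.97
= -2.66 - 0.0097
= -2.6697

-2.6697


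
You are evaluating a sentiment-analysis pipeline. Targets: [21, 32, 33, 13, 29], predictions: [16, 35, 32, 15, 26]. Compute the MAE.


Absolute errors: |21-16|=5, |32-35|=3, |33-32|=1, |13-15|=2, |29-26|=3
Sum = 14
MAE = 14/5 = 14/5

14/5


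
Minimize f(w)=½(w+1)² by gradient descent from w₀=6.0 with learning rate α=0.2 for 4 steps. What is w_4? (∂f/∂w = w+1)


step 1: grad = 6+1 = 7; w = 6 - 0.2·(7) = 4.6
step 2: grad = 4.6+1 = 5.6; w = 4.6 - 0.2·(5.6) = 3.48
step 3: grad = 3.48+1 = 4.48; w = 3.48 - 0.2·(4.48) = 2.584
step 4: grad = 2.584+1 = 3.584; w = 2.584 - 0.2·(3.584) = 1.8672

1.8672


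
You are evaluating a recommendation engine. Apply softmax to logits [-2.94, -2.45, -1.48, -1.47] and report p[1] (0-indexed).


Exponentials: e^-2.94=0.0529, e^-2.45=0.0863, e^-1.48=0.2276, e^-1.47=0.2299
Sum = 0.5967
Softmax = [0.0886, 0.1446, 0.3815, 0.3853]
p[1] = 0.0863/0.5967 = 0.1446

0.1446


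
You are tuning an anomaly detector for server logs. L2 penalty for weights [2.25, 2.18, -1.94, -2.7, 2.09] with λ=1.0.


‖w‖₂² = (2.25)² + (2.18)² + (-1.94)² + (-2.7)² + (2.09)²
     = 5.0625 + 4.7524 + 3.7636 + 7.29 + 4.3681
     = 25.2366
λ·‖w‖₂² = 1.0·25.2366 = 25.2366

25.2366


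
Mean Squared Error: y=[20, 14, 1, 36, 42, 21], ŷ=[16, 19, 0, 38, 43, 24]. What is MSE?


Squared errors: (20-16)²=16, (14-19)²=25, (1-0)²=1, (36-38)²=4, (42-43)²=1, (21-24)²=9
Sum = 56
MSE = 56/6 = 28/3

28/3


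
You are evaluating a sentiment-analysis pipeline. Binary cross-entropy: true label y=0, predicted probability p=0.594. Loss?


BCE = -[y·ln(p) + (1-y)·ln(1-p)]
= -0 - 1·ln(1-0.594)
= -ln(0.406) = 0.9014

0.9014


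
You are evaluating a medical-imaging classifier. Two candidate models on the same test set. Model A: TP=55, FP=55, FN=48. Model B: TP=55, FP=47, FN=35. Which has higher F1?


Model A: P=55/110=0.5, R=55/103=0.534, F1=2PR/(P+R)=2TP/(2TP+FP+FN)=110/213=0.5164
Model B: P=55/102=0.5392, R=55/90=0.6111, F1=2PR/(P+R)=2TP/(2TP+FP+FN)=110/192=0.5729
0.5164 < 0.5729 → Model B

Model B


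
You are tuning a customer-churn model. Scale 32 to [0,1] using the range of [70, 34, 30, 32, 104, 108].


min=30, max=108
(32-30)/(108-30) = 2/78 = 0.0256

0.0256


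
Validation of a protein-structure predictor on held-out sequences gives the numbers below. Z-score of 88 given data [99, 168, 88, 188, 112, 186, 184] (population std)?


μ = 146.4286, σ = 41.4379
z = (88 - 146.4286)/41.4379 = -1.41

-1.41


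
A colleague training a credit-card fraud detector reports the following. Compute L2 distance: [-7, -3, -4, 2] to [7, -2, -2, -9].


d = √((-7-7)² + (-3+ 2)² + (-4+ 2)² + (2+ 9)²)
  = √(196 + 1 + 4 + 121)
  = √322 = 17.9444

17.9444


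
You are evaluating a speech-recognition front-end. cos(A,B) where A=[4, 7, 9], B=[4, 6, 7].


A·B = 4·4 + 7·6 + 9·7 = 121
‖A‖ = √146 = 12.083, ‖B‖ = √101 = 10.0499
cos = 121/(√146·√101) = 121/√14746 = 0.9964

0.9964


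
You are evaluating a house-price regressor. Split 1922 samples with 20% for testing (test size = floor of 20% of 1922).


Test = ⌊1922·20/100⌋ = 384
Train = 1922 - 384 = 1538

Train: 1538, Test: 384


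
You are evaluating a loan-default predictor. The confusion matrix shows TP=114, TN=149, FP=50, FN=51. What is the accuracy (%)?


Accuracy = (TP+TN)/(TP+TN+FP+FN)
= (114+149)/(364)
= 263/364 = 72.25%

72.25%


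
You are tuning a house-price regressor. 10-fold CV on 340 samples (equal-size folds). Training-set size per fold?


Fold size = 340/10 = 34
Training per fold = 340 - 34 = 306

306


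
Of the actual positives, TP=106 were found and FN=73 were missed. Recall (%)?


Recall = TP/(TP+FN)
= 106/(106+73)
= 106/179 = 59.22%

59.22%


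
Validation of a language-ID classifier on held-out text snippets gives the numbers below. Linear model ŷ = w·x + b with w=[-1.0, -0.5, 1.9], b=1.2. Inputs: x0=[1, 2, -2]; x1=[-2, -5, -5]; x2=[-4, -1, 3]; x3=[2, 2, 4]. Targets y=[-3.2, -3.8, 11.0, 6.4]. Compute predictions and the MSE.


ŷ0 = (-1.0)·(1) + (-0.5)·(2) + (1.9)·(-2) + 1.2 = -4.6
ŷ1 = (-1.0)·(-2) + (-0.5)·(-5) + (1.9)·(-5) + 1.2 = -3.8
ŷ2 = (-1.0)·(-4) + (-0.5)·(-1) + (1.9)·(3) + 1.2 = 11.4
ŷ3 = (-1.0)·(2) + (-0.5)·(2) + (1.9)·(4) + 1.2 = 5.8
errors² = [1.96, 0.0, 0.16, 0.36]
MSE = 2.4800/4 = 0.62

0.62


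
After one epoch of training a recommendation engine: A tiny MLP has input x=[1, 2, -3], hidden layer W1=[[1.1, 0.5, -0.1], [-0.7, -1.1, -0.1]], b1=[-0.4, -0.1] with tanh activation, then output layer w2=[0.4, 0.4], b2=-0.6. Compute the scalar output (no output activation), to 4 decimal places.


z1[0] = (1.1)·(1) + (0.5)·(2) + (-0.1)·(-3) - 0.4 = 2.0
z1[1] = (-0.7)·(1) + (-1.1)·(2) + (-0.1)·(-3) - 0.1 = -2.7
h = tanh(z1) = [0.964, -0.991]
output = (0.4)·(0.964) + (0.4)·(-0.991) - 0.6 = -0.6108

-0.6108


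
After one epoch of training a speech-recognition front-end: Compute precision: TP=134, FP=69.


Precision = TP/(TP+FP)
= 134/(134+69)
= 134/203 = 66.01%

66.01%


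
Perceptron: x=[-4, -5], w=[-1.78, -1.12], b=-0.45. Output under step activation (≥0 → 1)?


z = (-4)·(-1.78) + (-5)·(-1.12) - 0.45
  = 12.27
step(z) = 1 (z≥0)

1


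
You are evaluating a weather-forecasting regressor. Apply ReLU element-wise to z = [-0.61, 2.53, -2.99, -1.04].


ReLU(-0.61) = max(0, -0.61) = 0.0
ReLU(2.53) = max(0, 2.53) = 2.53
ReLU(-2.99) = max(0, -2.99) = 0.0
ReLU(-1.04) = max(0, -1.04) = 0.0
result = [0.0, 2.53, 0.0, 0.0]

[0.0, 2.53, 0.0, 0.0]


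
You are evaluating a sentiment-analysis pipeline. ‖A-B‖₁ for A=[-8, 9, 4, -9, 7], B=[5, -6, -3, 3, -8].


d = |-8-5| + |9+ 6| + |4+ 3| + |-9-3| + |7+ 8|
  = 13 + 15 + 7 + 12 + 15
  = 62

62


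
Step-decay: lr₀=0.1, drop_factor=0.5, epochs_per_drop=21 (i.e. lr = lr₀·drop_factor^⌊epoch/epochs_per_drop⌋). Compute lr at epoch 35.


n_drops = ⌊35/21⌋ = 1
lr = 0.1·0.5^1 = 0.1·0.5 = 0.05

0.05


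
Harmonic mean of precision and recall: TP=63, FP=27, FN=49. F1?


Precision = 63/90 = 0.7
Recall = 63/112 = 0.5625
F1 = 2·P·R/(P+R) = 2·TP/(2·TP+FP+FN) = 126/(126+27+49) = 126/202 = 0.6238

0.6238


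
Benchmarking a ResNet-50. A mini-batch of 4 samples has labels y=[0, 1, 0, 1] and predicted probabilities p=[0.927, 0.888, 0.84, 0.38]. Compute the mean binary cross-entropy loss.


L[0] = -ln(1-0.927) = -ln(0.073) = 2.6173
L[1] = -ln(0.888) = 0.1188
L[2] = -ln(1-0.84) = -ln(0.16) = 1.8326
L[3] = -ln(0.38) = 0.9676
mean = (2.6173 + 0.1188 + 1.8326 + 0.9676)/4 = 1.3841

1.3841


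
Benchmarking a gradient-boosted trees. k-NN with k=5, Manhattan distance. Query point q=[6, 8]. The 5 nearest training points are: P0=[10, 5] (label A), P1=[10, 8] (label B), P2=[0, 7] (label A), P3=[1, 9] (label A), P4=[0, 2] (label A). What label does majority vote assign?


d(q,P0) = 7  (label A)
d(q,P1) = 4  (label B)
d(q,P2) = 7  (label A)
d(q,P3) = 6  (label A)
d(q,P4) = 12  (label A)
Votes: A=4, B=1
Majority → A

A


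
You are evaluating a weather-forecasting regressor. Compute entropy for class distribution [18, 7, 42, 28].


Probabilities: [18/95, 7/95, 42/95, 28/95] ≈ [0.1895, 0.0737, 0.4421, 0.2947]
H = -((18/95)·log₂(18/95) + (7/95)·log₂(7/95) + (42/95)·log₂(42/95) + (28/95)·log₂(28/95))
  = 1.772 bits

1.772 bits


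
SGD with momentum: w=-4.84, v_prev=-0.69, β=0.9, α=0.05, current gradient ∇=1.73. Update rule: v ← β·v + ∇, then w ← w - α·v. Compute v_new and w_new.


v_new = 0.9·-0.69 + 1.73 = -0.621 + 1.73 = 1.109
w_new = -4.84 - 0.05·1.109 = -4.84 - 0.05545 = -4.89545

v_new=1.109, w_new=-4.89545


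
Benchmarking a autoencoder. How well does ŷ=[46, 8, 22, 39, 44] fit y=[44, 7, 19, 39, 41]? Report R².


ȳ = 30
SS_res = Σ(y-ŷ)² = 23
SS_tot = Σ(y-ȳ)² = 1048
R² = 1 - SS_res/SS_tot = 1 - 0.0219 = 0.9781

0.9781


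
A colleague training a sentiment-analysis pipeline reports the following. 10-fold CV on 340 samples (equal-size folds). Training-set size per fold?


Fold size = 340/10 = 34
Training per fold = 340 - 34 = 306

306


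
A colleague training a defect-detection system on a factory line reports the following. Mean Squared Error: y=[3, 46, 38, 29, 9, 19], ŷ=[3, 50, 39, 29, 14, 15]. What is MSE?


Squared errors: (3-3)²=0, (46-50)²=16, (38-39)²=1, (29-29)²=0, (9-14)²=25, (19-15)²=16
Sum = 58
MSE = 58/6 = 29/3

29/3


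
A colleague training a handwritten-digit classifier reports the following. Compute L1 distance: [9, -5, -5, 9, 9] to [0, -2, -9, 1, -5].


d = |9-0| + |-5+ 2| + |-5+ 9| + |9-1| + |9+ 5|
  = 9 + 3 + 4 + 8 + 14
  = 38

38


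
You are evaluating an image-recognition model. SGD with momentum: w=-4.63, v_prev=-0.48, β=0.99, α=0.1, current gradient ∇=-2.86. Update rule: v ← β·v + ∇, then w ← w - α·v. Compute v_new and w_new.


v_new = 0.99·-0.48 - 2.86 = -0.4752 - 2.86 = -3.3352
w_new = -4.63 - 0.1·-3.3352 = -4.63 + 0.33352 = -4.29648

v_new=-3.3352, w_new=-4.29648


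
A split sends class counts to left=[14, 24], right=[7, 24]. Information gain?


Parent = [21, 48], H_parent = 0.8865
H_left = 0.9495 (n=38), H_right = 0.7706 (n=31)
H_children = (38/69)·0.9495 + (31/69)·0.7706 = 0.8691
IG = 0.8865 - 0.8691 = 0.0174

0.0174


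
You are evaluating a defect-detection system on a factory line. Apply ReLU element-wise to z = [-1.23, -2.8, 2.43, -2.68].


ReLU(-1.23) = max(0, -1.23) = 0.0
ReLU(-2.8) = max(0, -2.8) = 0.0
ReLU(2.43) = max(0, 2.43) = 2.43
ReLU(-2.68) = max(0, -2.68) = 0.0
result = [0.0, 0.0, 2.43, 0.0]

[0.0, 0.0, 2.43, 0.0]


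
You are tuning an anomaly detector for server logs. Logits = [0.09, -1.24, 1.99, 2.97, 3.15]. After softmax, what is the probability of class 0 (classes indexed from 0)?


Exponentials: e^0.09=1.0942, e^-1.24=0.2894, e^1.99=7.3155, e^2.97=19.4919, e^3.15=23.3361
Sum = 51.5271
Softmax = [0.0212, 0.0056, 0.142, 0.3783, 0.4529]
p[0] = 1.0942/51.5271 = 0.0212

0.0212


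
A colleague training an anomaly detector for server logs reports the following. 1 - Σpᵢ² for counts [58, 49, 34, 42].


Probabilities: [58/183, 49/183, 34/183, 42/183] ≈ [0.3169, 0.2678, 0.1858, 0.2295]
Σpᵢ² = (3364 + 2401 + 1156 + 1764)/183² = 8685/33489
Gini = 1 - Σpᵢ² = 1 - 8685/33489 = 0.7407

0.7407


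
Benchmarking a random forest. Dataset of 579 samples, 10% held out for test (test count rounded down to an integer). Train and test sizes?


Test = ⌊579·10/100⌋ = 57
Train = 579 - 57 = 522

Train: 522, Test: 57


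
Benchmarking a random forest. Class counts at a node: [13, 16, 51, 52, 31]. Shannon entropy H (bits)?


Probabilities: [13/163, 16/163, 51/163, 52/163, 31/163] ≈ [0.0798, 0.0982, 0.3129, 0.319, 0.1902]
H = -((13/163)·log₂(13/163) + (16/163)·log₂(16/163) + (51/163)·log₂(51/163) + (52/163)·log₂(52/163) + (31/163)·log₂(31/163))
  = 2.1254 bits

2.1254 bits


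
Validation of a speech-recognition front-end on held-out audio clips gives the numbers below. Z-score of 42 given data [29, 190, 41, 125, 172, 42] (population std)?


μ = 99.8333, σ = 65.5678
z = (42 - 99.8333)/65.5678 = -0.882

-0.882


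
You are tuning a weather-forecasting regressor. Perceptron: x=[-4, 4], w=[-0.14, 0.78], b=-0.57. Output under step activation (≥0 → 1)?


z = (-4)·(-0.14) + (4)·(0.78) - 0.57
  = 3.11
step(z) = 1 (z≥0)

1


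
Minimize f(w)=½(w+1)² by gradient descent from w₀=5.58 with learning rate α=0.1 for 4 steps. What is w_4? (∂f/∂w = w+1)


step 1: grad = 5.58+1 = 6.58; w = 5.58 - 0.1·(6.58) = 4.922
step 2: grad = 4.922+1 = 5.922; w = 4.922 - 0.1·(5.922) = 4.3298
step 3: grad = 4.3298+1 = 5.3298; w = 4.3298 - 0.1·(5.3298) = 3.79682
step 4: grad = 3.79682+1 = 4.79682; w = 3.79682 - 0.1·(4.79682) = 3.317138

3.317138


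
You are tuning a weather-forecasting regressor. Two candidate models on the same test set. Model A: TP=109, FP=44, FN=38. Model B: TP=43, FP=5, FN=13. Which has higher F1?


Model A: P=109/153=0.7124, R=109/147=0.7415, F1=2PR/(P+R)=2TP/(2TP+FP+FN)=218/300=0.7267
Model B: P=43/48=0.8958, R=43/56=0.7679, F1=2PR/(P+R)=2TP/(2TP+FP+FN)=86/104=0.8269
0.7267 < 0.8269 → Model B

Model B


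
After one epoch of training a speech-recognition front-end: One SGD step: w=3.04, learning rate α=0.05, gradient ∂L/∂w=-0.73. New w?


w_new = w - α·∇
= 3.04 - 0.05·-0.73
= 3.04 + 0.0365
= 3.0765

3.0765


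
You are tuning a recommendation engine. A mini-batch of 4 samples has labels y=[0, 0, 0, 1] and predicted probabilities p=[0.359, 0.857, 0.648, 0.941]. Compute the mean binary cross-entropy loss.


L[0] = -ln(1-0.359) = -ln(0.641) = 0.4447
L[1] = -ln(1-0.857) = -ln(0.143) = 1.9449
L[2] = -ln(1-0.648) = -ln(0.352) = 1.0441
L[3] = -ln(0.941) = 0.0608
mean = (0.4447 + 1.9449 + 1.0441 + 0.0608)/4 = 0.8736

0.8736


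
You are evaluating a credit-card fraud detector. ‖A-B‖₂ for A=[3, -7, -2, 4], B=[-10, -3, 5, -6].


d = √((3+ 10)² + (-7+ 3)² + (-2-5)² + (4+ 6)²)
  = √(169 + 16 + 49 + 100)
  = √334 = 18.2757

18.2757


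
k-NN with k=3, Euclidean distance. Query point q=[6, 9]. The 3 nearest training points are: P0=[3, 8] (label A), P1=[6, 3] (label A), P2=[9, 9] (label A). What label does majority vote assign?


d(q,P0) = 3.1623  (label A)
d(q,P1) = 6.0  (label A)
d(q,P2) = 3.0  (label A)
Votes: A=3, B=0
Majority → A

A


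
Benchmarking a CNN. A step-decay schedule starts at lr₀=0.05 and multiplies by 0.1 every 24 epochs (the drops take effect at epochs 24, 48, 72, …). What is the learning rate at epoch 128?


n_drops = ⌊128/24⌋ = 5
lr = 0.05·0.1^5 = 0.05·0.00001 = 0.0000005

0.0000005


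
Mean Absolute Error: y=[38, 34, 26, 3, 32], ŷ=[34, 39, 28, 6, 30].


Absolute errors: |38-34|=4, |34-39|=5, |26-28|=2, |3-6|=3, |32-30|=2
Sum = 16
MAE = 16/5 = 16/5

16/5


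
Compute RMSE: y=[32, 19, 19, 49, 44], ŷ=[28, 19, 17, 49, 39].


MSE = 45/5 = 9
RMSE = √(45/5) = 3.0

3.0


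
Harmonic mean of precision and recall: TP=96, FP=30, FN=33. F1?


Precision = 96/126 = 0.7619
Recall = 96/129 = 0.7442
F1 = 2·P·R/(P+R) = 2·TP/(2·TP+FP+FN) = 192/(192+30+33) = 192/255 = 0.7529

0.7529


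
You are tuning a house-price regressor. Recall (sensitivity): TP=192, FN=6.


Recall = TP/(TP+FN)
= 192/(192+6)
= 192/198 = 96.97%

96.97%


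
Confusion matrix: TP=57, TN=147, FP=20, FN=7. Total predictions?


Total = TP + TN + FP + FN
= 57 + 147 + 20 + 7
= 231
(Predicted positive: 77, predicted negative: 154)

231


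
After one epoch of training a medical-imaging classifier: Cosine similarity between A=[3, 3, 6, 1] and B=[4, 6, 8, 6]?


A·B = 3·4 + 3·6 + 6·8 + 1·6 = 84
‖A‖ = √55 = 7.4162, ‖B‖ = √152 = 12.3288
cos = 84/(√55·√152) = 84/√8360 = 0.9187

0.9187


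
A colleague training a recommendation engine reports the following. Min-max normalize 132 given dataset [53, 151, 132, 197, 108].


min=53, max=197
(132-53)/(197-53) = 79/144 = 0.5486

0.5486


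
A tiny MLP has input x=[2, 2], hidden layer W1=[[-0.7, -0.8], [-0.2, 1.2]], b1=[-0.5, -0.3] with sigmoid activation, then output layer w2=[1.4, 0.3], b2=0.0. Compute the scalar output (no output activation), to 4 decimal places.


z1[0] = (-0.7)·(2) + (-0.8)·(2) - 0.5 = -3.5
z1[1] = (-0.2)·(2) + (1.2)·(2) - 0.3 = 1.7
h = sigmoid(z1) = [0.0293, 0.8455]
output = (1.4)·(0.0293) + (0.3)·(0.8455) + 0.0 = 0.2947

0.2947


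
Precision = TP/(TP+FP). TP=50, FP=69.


Precision = TP/(TP+FP)
= 50/(50+69)
= 50/119 = 42.02%

42.02%


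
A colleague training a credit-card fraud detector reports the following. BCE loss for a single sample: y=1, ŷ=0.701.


BCE = -[y·ln(p) + (1-y)·ln(1-p)]
= -1·ln(0.701) - 0
= -ln(0.701) = 0.3552

0.3552


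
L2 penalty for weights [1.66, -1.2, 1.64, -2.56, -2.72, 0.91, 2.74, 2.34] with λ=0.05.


‖w‖₂² = (1.66)² + (-1.2)² + (1.64)² + (-2.56)² + (-2.72)² + (0.91)² + (2.74)² + (2.34)²
     = 2.7556 + 1.44 + 2.6896 + 6.5536 + 7.3984 + 0.8281 + 7.5076 + 5.4756
     = 34.6485
λ·‖w‖₂² = 0.05·34.6485 = 1.732425

1.732425


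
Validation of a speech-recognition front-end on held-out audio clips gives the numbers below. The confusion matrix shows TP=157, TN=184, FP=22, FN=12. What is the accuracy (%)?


Accuracy = (TP+TN)/(TP+TN+FP+FN)
= (157+184)/(375)
= 341/375 = 90.93%

90.93%


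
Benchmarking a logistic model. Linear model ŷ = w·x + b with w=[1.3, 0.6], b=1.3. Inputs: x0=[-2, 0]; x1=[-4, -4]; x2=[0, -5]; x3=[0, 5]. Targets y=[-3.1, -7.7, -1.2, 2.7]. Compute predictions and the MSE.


ŷ0 = (1.3)·(-2) + (0.6)·(0) + 1.3 = -1.3
ŷ1 = (1.3)·(-4) + (0.6)·(-4) + 1.3 = -6.3
ŷ2 = (1.3)·(0) + (0.6)·(-5) + 1.3 = -1.7
ŷ3 = (1.3)·(0) + (0.6)·(5) + 1.3 = 4.3
errors² = [3.24, 1.96, 0.25, 2.56]
MSE = 8.0100/4 = 2.0025

2.0025


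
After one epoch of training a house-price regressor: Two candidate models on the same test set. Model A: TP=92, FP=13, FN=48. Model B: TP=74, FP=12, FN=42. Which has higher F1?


Model A: P=92/105=0.8762, R=92/140=0.6571, F1=2PR/(P+R)=2TP/(2TP+FP+FN)=184/245=0.751
Model B: P=74/86=0.8605, R=74/116=0.6379, F1=2PR/(P+R)=2TP/(2TP+FP+FN)=148/202=0.7327
0.751 > 0.7327 → Model A

Model A


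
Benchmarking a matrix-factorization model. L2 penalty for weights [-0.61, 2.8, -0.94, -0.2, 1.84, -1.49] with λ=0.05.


‖w‖₂² = (-0.61)² + (2.8)² + (-0.94)² + (-0.2)² + (1.84)² + (-1.49)²
     = 0.3721 + 7.84 + 0.8836 + 0.04 + 3.3856 + 2.2201
     = 14.7414
λ·‖w‖₂² = 0.05·14.7414 = 0.73707

0.73707


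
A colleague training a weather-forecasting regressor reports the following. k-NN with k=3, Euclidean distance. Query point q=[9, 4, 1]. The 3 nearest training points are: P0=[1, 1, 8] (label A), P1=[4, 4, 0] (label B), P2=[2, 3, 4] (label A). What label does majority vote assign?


d(q,P0) = 11.0454  (label A)
d(q,P1) = 5.099  (label B)
d(q,P2) = 7.6811  (label A)
Votes: A=2, B=1
Majority → A

A


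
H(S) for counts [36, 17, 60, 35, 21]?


Probabilities: [36/169, 17/169, 60/169, 35/169, 21/169] ≈ [0.213, 0.1006, 0.355, 0.2071, 0.1243]
H = -((36/169)·log₂(36/169) + (17/169)·log₂(17/169) + (60/169)·log₂(60/169) + (35/169)·log₂(35/169) + (21/169)·log₂(21/169))
  = 2.1832 bits

2.1832 bits


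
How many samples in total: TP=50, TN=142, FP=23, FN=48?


Total = TP + TN + FP + FN
= 50 + 142 + 23 + 48
= 263
(Predicted positive: 73, predicted negative: 190)

263


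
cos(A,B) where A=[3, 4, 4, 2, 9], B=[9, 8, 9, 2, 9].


A·B = 3·9 + 4·8 + 4·9 + 2·2 + 9·9 = 180
‖A‖ = √126 = 11.225, ‖B‖ = √311 = 17.6352
cos = 180/(√126·√311) = 180/√39186 = 0.9093

0.9093


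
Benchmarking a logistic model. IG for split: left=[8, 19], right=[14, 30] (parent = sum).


Parent = [22, 49], H_parent = 0.893
H_left = 0.8767 (n=27), H_right = 0.9024 (n=44)
H_children = (27/71)·0.8767 + (44/71)·0.9024 = 0.8926
IG = 0.893 - 0.8926 = 0.0004

0.0004


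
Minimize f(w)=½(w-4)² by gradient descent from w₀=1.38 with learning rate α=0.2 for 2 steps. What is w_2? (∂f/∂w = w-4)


step 1: grad = 1.38-4 = -2.62; w = 1.38 - 0.2·(-2.62) = 1.904
step 2: grad = 1.904-4 = -2.096; w = 1.904 - 0.2·(-2.096) = 2.3232

2.3232


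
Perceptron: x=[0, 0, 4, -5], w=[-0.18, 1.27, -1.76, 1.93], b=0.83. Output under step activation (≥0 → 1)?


z = (0)·(-0.18) + (0)·(1.27) + (4)·(-1.76) + (-5)·(1.93) + 0.83
  = -15.86
step(z) = 0 (z<0)

0


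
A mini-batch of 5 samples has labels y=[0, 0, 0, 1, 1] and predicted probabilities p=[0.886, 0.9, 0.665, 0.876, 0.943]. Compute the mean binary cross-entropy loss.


L[0] = -ln(1-0.886) = -ln(0.114) = 2.1716
L[1] = -ln(1-0.9) = -ln(0.1) = 2.3026
L[2] = -ln(1-0.665) = -ln(0.335) = 1.0936
L[3] = -ln(0.876) = 0.1324
L[4] = -ln(0.943) = 0.0587
mean = (2.1716 + 2.3026 + 1.0936 + 0.1324 + 0.0587)/5 = 1.1518

1.1518


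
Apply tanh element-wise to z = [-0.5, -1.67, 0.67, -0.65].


tanh(-0.5) = -0.4621
tanh(-1.67) = -0.9316
tanh(0.67) = 0.585
tanh(-0.65) = -0.5717
result = [-0.4621, -0.9316, 0.585, -0.5717]

[-0.4621, -0.9316, 0.585, -0.5717]


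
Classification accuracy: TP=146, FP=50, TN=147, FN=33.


Accuracy = (TP+TN)/(TP+TN+FP+FN)
= (146+147)/(376)
= 293/376 = 77.93%

77.93%


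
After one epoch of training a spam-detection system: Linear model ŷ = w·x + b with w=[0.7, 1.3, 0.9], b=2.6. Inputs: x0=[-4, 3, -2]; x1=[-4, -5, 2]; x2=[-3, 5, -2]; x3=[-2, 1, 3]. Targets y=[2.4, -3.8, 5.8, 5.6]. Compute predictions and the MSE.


ŷ0 = (0.7)·(-4) + (1.3)·(3) + (0.9)·(-2) + 2.6 = 1.9
ŷ1 = (0.7)·(-4) + (1.3)·(-5) + (0.9)·(2) + 2.6 = -4.9
ŷ2 = (0.7)·(-3) + (1.3)·(5) + (0.9)·(-2) + 2.6 = 5.2
ŷ3 = (0.7)·(-2) + (1.3)·(1) + (0.9)·(3) + 2.6 = 5.2
errors² = [0.25, 1.21, 0.36, 0.16]
MSE = 1.9800/4 = 0.495

0.495


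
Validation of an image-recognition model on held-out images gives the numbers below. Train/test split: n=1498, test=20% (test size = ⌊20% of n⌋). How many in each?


Test = ⌊1498·20/100⌋ = 299
Train = 1498 - 299 = 1199

Train: 1199, Test: 299


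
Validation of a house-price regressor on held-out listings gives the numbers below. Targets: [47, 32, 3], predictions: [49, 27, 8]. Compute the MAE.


Absolute errors: |47-49|=2, |32-27|=5, |3-8|=5
Sum = 12
MAE = 12/3 = 4

4


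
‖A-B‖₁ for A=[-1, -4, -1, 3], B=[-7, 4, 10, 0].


d = |-1+ 7| + |-4-4| + |-1-10| + |3-0|
  = 6 + 8 + 11 + 3
  = 28

28


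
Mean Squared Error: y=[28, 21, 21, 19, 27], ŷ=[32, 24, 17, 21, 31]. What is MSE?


Squared errors: (28-32)²=16, (21-24)²=9, (21-17)²=16, (19-21)²=4, (27-31)²=16
Sum = 61
MSE = 61/5 = 61/5

61/5


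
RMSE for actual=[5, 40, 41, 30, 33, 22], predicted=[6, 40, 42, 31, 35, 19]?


MSE = 16/6 = 2.6667
RMSE = √(16/6) = 1.633

1.633


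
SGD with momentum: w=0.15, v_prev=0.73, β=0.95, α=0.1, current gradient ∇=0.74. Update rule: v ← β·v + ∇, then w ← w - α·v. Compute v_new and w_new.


v_new = 0.95·0.73 + 0.74 = 0.6935 + 0.74 = 1.4335
w_new = 0.15 - 0.1·1.4335 = 0.15 - 0.14335 = 0.00665

v_new=1.4335, w_new=0.00665


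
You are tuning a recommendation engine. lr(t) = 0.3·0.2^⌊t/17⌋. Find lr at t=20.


n_drops = ⌊20/17⌋ = 1
lr = 0.3·0.2^1 = 0.3·0.2 = 0.06

0.06


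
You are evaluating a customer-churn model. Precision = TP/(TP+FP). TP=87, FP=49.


Precision = TP/(TP+FP)
= 87/(87+49)
= 87/136 = 63.97%

63.97%


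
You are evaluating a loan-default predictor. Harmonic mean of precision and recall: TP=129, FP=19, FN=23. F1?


Precision = 129/148 = 0.8716
Recall = 129/152 = 0.8487
F1 = 2·P·R/(P+R) = 2·TP/(2·TP+FP+FN) = 258/(258+19+23) = 258/300 = 0.86

0.86


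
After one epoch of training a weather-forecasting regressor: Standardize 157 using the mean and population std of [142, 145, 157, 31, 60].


μ = 107, σ = 51.2913
z = (157 - 107)/51.2913 = 0.9748

0.9748


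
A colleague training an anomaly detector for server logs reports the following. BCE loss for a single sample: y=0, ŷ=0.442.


BCE = -[y·ln(p) + (1-y)·ln(1-p)]
= -0 - 1·ln(1-0.442)
= -ln(0.558) = 0.5834

0.5834


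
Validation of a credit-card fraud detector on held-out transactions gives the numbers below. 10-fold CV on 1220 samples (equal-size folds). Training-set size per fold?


Fold size = 1220/10 = 122
Training per fold = 1220 - 122 = 1098

1098


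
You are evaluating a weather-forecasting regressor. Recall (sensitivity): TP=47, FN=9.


Recall = TP/(TP+FN)
= 47/(47+9)
= 47/56 = 83.93%

83.93%


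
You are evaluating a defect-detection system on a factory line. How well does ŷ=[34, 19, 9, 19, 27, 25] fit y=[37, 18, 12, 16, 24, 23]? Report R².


ȳ = 21.6667
SS_res = Σ(y-ŷ)² = 41
SS_tot = Σ(y-ȳ)² = 381.33
R² = 1 - SS_res/SS_tot = 1 - 0.1075 = 0.8925

0.8925


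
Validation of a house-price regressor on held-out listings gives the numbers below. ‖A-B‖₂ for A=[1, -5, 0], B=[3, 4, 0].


d = √((1-3)² + (-5-4)² + (0-0)²)
  = √(4 + 81 + 0)
  = √85 = 9.2195

9.2195


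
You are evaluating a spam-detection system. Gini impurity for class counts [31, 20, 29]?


Probabilities: [31/80, 20/80, 29/80] ≈ [0.3875, 0.25, 0.3625]
Σpᵢ² = (961 + 400 + 841)/80² = 2202/6400
Gini = 1 - Σpᵢ² = 1 - 2202/6400 = 0.6559

0.6559


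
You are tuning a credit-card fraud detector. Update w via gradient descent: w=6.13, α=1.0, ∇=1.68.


w_new = w - α·∇
= 6.13 - 1.0·1.68
= 6.13 - 1.68
= 4.45

4.45


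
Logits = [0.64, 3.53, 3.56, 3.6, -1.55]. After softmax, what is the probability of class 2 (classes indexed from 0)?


Exponentials: e^0.64=1.8965, e^3.53=34.124, e^3.56=35.1632, e^3.6=36.5982, e^-1.55=0.2122
Sum = 107.9941
Softmax = [0.0176, 0.316, 0.3256, 0.3389, 0.002]
p[2] = 35.1632/107.9941 = 0.3256

0.3256


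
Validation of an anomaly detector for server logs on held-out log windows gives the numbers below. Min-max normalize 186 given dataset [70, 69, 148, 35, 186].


min=35, max=186
(186-35)/(186-35) = 151/151 = 1.0

1.0


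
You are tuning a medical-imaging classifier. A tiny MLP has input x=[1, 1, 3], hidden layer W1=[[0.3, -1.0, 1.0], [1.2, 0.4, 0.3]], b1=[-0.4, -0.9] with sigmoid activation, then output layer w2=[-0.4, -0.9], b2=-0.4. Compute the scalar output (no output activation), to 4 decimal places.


z1[0] = (0.3)·(1) + (-1.0)·(1) + (1.0)·(3) - 0.4 = 1.9
z1[1] = (1.2)·(1) + (0.4)·(1) + (0.3)·(3) - 0.9 = 1.6
h = sigmoid(z1) = [0.8699, 0.832]
output = (-0.4)·(0.8699) + (-0.9)·(0.832) - 0.4 = -1.4968

-1.4968


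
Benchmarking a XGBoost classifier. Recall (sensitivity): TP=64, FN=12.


Recall = TP/(TP+FN)
= 64/(64+12)
= 64/76 = 84.21%

84.21%


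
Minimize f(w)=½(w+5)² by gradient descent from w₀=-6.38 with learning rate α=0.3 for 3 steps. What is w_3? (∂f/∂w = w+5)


step 1: grad = -6.38+5 = -1.38; w = -6.38 - 0.3·(-1.38) = -5.966
step 2: grad = -5.966+5 = -0.966; w = -5.966 - 0.3·(-0.966) = -5.6762
step 3: grad = -5.6762+5 = -0.6762; w = -5.6762 - 0.3·(-0.6762) = -5.47334

-5.47334


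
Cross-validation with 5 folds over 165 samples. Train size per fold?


Fold size = 165/5 = 33
Training per fold = 165 - 33 = 132

132


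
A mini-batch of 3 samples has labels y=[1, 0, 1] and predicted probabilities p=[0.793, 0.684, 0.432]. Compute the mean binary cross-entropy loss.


L[0] = -ln(0.793) = 0.2319
L[1] = -ln(1-0.684) = -ln(0.316) = 1.152
L[2] = -ln(0.432) = 0.8393
mean = (0.2319 + 1.152 + 0.8393)/3 = 0.7411

0.7411


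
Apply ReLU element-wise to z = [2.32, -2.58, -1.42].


ReLU(2.32) = max(0, 2.32) = 2.32
ReLU(-2.58) = max(0, -2.58) = 0.0
ReLU(-1.42) = max(0, -1.42) = 0.0
result = [2.32, 0.0, 0.0]

[2.32, 0.0, 0.0]


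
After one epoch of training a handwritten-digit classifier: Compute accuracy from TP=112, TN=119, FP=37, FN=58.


Accuracy = (TP+TN)/(TP+TN+FP+FN)
= (112+119)/(326)
= 231/326 = 70.86%

70.86%
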